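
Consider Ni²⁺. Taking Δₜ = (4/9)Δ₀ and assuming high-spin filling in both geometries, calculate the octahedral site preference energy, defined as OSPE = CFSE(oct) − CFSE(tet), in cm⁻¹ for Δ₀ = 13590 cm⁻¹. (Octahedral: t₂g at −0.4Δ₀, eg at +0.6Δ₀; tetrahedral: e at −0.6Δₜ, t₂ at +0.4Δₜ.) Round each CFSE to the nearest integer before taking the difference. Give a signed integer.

Group 10 minus oxidation state +2 gives a d⁸ configuration for Ni²⁺.
Octahedral high-spin t₂g⁶ eg²: CFSE = -1.2 × 13590 = -16308 cm⁻¹.
In a tetrahedral site the filling is e⁴ t₂⁴: CFSE(tet) = -0.8Δₜ = -0.8 × (4/9)(13590) = -4832 cm⁻¹.
OSPE = CFSE(oct) − CFSE(tet) = -16308 − (-4832) = -11476 cm⁻¹.

-11476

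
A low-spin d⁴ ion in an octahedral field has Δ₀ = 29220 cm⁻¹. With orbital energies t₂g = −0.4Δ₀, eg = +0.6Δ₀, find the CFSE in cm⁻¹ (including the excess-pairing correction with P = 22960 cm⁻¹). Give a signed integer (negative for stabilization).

-23792

Electron filling gives t₂g⁴ eg⁰.
Orbital CFSE = 4(-0.4) + 0(0.6) = -1.6Δ₀ = -1.6 × 29220 = -46752 cm⁻¹.
High-spin d⁴ would be t₂g³ eg¹ with 0 pairs; low-spin has 1, so 1 excess pair costs +1P = +22960 cm⁻¹.
Combining: -46752 + 22960 = -23792 cm⁻¹.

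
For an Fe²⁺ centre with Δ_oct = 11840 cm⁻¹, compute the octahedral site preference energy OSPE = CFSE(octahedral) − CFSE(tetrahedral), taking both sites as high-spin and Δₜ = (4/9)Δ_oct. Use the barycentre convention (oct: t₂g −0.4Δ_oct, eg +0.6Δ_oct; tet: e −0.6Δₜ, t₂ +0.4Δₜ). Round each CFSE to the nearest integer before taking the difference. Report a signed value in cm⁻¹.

-1579

Fe sits in group 8; removing 2 electrons leaves Fe²⁺ with 8 − 2 = 6 d electrons.
Octahedral (high-spin): t₂g⁴ eg², CFSE = 4(−0.4) + 2(+0.6) = -0.4Δ_oct = -0.4 × 11840 = -4736 cm⁻¹.
Tetrahedral: e³ t₂³, CFSE = 3(−0.6) + 3(+0.4) = -0.6Δₜ = -0.6 × (4/9) × 11840 = -3157 cm⁻¹.
OSPE = -4736 − (-3157) = -1579 cm⁻¹.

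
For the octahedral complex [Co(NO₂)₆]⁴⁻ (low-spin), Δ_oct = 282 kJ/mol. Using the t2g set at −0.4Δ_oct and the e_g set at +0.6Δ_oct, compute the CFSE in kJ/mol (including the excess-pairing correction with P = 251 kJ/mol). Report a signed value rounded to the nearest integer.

-257

Each NO₂⁻ contributes -1; 6 × (-1) = -6. With overall charge -4, Co is in the +2 oxidation state.
Co sits in group 9; removing 2 electrons leaves Co²⁺ with 9 − 2 = 7 d electrons.
Configuration: t2g^6 e_g^1.
The orbital stabilization is -1.8Δ_oct = -1.8 × 282 = -508 kJ/mol.
Relative to high-spin t2g^5 e_g^2 (2 paired), the low-spin configuration has 1 additional pair, contributing +1 × 251 = +251 kJ/mol.
Net CFSE = -508 + 251 = -257 kJ/mol.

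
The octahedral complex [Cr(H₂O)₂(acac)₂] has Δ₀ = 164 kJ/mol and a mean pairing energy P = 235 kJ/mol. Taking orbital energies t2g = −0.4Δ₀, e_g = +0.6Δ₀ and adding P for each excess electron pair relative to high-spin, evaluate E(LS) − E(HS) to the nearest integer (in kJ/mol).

71

Ligand charges: 2×(+0) from H₂O and 2×(-1) from acac⁻ sum to -2; with overall charge +0, Cr is +2.
Cr is in group 6, so Cr²⁺ is d⁴ (6 − 2 = 4).
In the high-spin limit (t2g^3 e_g^1) the orbital term is -0.6Δ₀ = -98 kJ/mol, with no excess pairing.
Low-spin t2g^4 e_g^0 gives -1.6Δ₀ = -262 kJ/mol, but forming 1 extra pair costs 1P = 235 kJ/mol, so E(LS) = -262 + 235 = -27 kJ/mol.
E(LS) − E(HS) = -27 − (-98) = 71 kJ/mol.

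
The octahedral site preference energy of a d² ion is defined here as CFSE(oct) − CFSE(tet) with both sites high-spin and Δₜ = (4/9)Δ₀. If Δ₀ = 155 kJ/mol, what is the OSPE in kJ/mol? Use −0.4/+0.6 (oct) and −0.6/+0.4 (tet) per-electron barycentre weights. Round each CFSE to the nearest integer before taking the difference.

Octahedral (high-spin): t2g^2 e_g^0, CFSE = 2(−0.4) + 0(+0.6) = -0.8Δ₀ = -0.8 × 155 = -124 kJ/mol.
Tetrahedral e^2 t2^0 gives -1.2Δₜ = -1.2 × (4/9) × 155 = -83 kJ/mol.
OSPE = -124 − (-83) = -41 kJ/mol.

-41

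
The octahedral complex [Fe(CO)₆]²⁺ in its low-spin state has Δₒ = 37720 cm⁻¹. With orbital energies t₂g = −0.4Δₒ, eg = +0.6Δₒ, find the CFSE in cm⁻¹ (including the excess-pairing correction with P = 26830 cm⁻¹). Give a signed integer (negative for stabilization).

-36868

CO is neutral, so the +2 overall charge sits on Fe: oxidation state +2.
Group 8 minus oxidation state +2 gives a d⁶ configuration for Fe²⁺.
Configuration: t₂g⁶ eg⁰.
The orbital stabilization is -2.4Δₒ = -2.4 × 37720 = -90528 cm⁻¹.
Pairing penalty: 3 pairs vs 1 in the high-spin reference → 2 extra × P = 53660 cm⁻¹.
Combining: -90528 + 53660 = -36868 cm⁻¹.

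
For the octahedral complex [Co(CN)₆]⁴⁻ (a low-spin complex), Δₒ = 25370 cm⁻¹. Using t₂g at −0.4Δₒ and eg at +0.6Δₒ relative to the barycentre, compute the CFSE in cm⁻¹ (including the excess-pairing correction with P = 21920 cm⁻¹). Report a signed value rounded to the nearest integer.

Each CN⁻ contributes -1; 6 × (-1) = -6. With overall charge -4, Co is in the +2 oxidation state.
Co²⁺: group 9, so d-count = 9 − 2 = 7.
Electron filling gives t₂g⁶ eg¹.
CFSE(orbital) = 6×(-0.4Δₒ) + 1×(0.6Δₒ) = -1.8Δₒ; with Δₒ = 25370 cm⁻¹ that is -45666 cm⁻¹.
High-spin d⁷ would be t₂g⁵ eg² with 2 pairs; low-spin has 3, so 1 excess pair costs +1P = +21920 cm⁻¹.
Net CFSE = -45666 + 21920 = -23746 cm⁻¹.

-23746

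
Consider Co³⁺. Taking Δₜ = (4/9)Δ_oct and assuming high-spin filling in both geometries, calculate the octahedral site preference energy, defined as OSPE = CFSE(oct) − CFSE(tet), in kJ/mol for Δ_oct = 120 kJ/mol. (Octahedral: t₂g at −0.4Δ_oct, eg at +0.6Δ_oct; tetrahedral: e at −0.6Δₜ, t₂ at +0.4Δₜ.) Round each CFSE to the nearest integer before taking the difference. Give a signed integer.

Co³⁺: group 9, so d-count = 9 − 3 = 6.
Octahedral (high-spin): t2g^4 e_g^2, CFSE = 4(−0.4) + 2(+0.6) = -0.4Δ_oct = -0.4 × 120 = -48 kJ/mol.
Tetrahedral e^3 t2^3 gives -0.6Δₜ = -0.6 × (4/9) × 120 = -32 kJ/mol.
OSPE = -48 − (-32) = -16 kJ/mol.

-16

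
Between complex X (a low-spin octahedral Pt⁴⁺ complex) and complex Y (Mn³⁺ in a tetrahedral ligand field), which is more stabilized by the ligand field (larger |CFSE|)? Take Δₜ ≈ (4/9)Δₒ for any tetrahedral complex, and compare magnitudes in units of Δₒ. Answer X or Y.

X: Pt⁴⁺: group 10, so d-count = 10 − 4 = 6; t₂g⁶ eg⁰, CFSE = -2.4Δₒ.
Y: Mn sits in group 7; removing 3 electrons leaves Mn³⁺ with 7 − 3 = 4 d electrons; Tetrahedral splitting is small, so the complex is high-spin; e^2 t2^2, CFSE = -0.4Δₜ ≈ -0.18Δₒ.
So X has the larger |CFSE|.

X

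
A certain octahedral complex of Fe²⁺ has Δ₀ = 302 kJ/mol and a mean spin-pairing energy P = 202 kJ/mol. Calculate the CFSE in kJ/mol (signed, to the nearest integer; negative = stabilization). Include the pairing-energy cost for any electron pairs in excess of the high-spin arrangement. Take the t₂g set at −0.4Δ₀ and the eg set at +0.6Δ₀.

-321

Fe²⁺: group 8, so d-count = 8 − 2 = 6.
Since Δ₀ = 302 kJ/mol > P = 202 kJ/mol, the complex adopts the low-spin configuration.
That gives t₂g⁶ eg⁰.
Orbital CFSE = -2.4Δ₀ = -2.4 × 302 = -725 kJ/mol.
Excess pairs vs high-spin: 3 − 1 = 2; pairing cost = +404 kJ/mol.
Net CFSE = -725 + 404 = -321 kJ/mol.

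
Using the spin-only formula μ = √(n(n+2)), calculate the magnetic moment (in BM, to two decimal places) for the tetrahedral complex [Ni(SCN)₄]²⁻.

2.83 BM

Each SCN⁻ contributes -1; 4 × (-1) = -4. With overall charge -2, Ni is in the +2 oxidation state.
Ni is in group 10, so Ni²⁺ is d⁸ (10 − 2 = 8).
Tetrahedral splitting is small, so the complex is high-spin.
Configuration: e⁴ t₂⁴ → 2 unpaired electrons.
μ(spin-only) = √[2(2+2)] = √8 ≈ 2.83 BM.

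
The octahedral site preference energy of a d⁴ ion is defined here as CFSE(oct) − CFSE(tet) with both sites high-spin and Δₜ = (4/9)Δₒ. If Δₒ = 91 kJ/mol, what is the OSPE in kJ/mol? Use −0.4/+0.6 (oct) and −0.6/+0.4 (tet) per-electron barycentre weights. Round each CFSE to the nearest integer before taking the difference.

-39

In an octahedral site d⁴ (HS) is t₂g³ eg¹, giving CFSE(oct) = -0.6Δₒ = -55 kJ/mol.
In a tetrahedral site the filling is e² t₂²: CFSE(tet) = -0.4Δₜ = -0.4 × (4/9)(91) = -16 kJ/mol.
Subtracting, OSPE = -55 − (-16) = -39 kJ/mol.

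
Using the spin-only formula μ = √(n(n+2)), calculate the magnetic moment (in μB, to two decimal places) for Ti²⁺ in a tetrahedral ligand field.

Ti is in group 4, so Ti²⁺ is d² (4 − 2 = 2).
Tetrahedral fields are weak (Δₜ ≈ 4/9 Δₒ), so electrons fill high-spin.
Configuration: e² t₂⁰ → 2 unpaired electrons.
μ(spin-only) = √[2(2+2)] = √8 ≈ 2.83 μB.

2.83 μB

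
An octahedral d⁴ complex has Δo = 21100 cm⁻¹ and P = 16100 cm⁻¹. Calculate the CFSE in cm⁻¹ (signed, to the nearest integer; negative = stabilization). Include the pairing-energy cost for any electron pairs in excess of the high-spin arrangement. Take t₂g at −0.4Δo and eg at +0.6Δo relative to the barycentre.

Here Δo > P (21100 > 16100), so the low-spin state is favoured.
That gives t₂g⁴ eg⁰.
Orbital CFSE = -1.6Δo = -1.6 × 21100 = -33760 cm⁻¹.
Excess pairs vs high-spin: 1 − 0 = 1; pairing cost = +16100 cm⁻¹.
Net CFSE = -33760 + 16100 = -17660 cm⁻¹.

-17660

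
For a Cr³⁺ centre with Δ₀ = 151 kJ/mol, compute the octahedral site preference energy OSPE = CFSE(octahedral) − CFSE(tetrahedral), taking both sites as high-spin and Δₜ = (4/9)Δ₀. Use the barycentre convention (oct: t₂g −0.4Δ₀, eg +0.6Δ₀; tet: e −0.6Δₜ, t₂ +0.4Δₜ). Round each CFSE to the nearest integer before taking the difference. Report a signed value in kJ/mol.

-127

Cr sits in group 6; removing 3 electrons leaves Cr³⁺ with 6 − 3 = 3 d electrons.
Octahedral high-spin t2g^3 e_g^0: CFSE = -1.2 × 151 = -181 kJ/mol.
In a tetrahedral site the filling is e^2 t2^1: CFSE(tet) = -0.8Δₜ = -0.8 × (4/9)(151) = -54 kJ/mol.
Subtracting, OSPE = -181 − (-54) = -127 kJ/mol.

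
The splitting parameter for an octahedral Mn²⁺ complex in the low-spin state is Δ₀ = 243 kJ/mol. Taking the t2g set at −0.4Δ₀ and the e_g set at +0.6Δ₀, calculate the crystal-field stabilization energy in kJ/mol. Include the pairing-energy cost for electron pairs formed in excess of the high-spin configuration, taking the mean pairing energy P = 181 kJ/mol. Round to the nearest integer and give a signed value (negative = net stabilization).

-124

Group 7 minus oxidation state +2 gives a d⁵ configuration for Mn²⁺.
Electron filling gives t2g^5 e_g^0.
The orbital stabilization is -2.0Δ₀ = -2.0 × 243 = -486 kJ/mol.
Pairing penalty: 2 pairs vs 0 in the high-spin reference → 2 extra × P = 362 kJ/mol.
Overall CFSE = -486 + 362 = -124 kJ/mol.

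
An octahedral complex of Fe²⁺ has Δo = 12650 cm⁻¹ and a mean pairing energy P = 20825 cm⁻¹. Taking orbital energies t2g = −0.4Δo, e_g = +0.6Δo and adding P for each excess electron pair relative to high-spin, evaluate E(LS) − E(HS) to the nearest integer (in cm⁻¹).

16350

Group 8 minus oxidation state +2 gives a d⁶ configuration for Fe²⁺.
In the high-spin limit (t2g^4 e_g^2) the orbital term is -0.4Δo = -5060 cm⁻¹, with no excess pairing.
For low-spin the configuration is t2g^6 e_g^0: orbital energy -2.4 × 12650 = -30360 cm⁻¹, and 2 additional pairs relative to high-spin add 41650 cm⁻¹, giving 11290 cm⁻¹.
The difference is 11290 − (-5060) = 16350 cm⁻¹, so high-spin lies lower.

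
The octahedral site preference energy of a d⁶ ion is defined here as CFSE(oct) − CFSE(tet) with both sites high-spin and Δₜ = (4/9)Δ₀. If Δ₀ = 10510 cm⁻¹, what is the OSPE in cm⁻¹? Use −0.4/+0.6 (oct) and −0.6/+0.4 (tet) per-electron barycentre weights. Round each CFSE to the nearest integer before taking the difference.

In an octahedral site d⁶ (HS) is t₂g⁴ eg², giving CFSE(oct) = -0.4Δ₀ = -4204 cm⁻¹.
In a tetrahedral site the filling is e³ t₂³: CFSE(tet) = -0.6Δₜ = -0.6 × (4/9)(10510) = -2803 cm⁻¹.
OSPE = CFSE(oct) − CFSE(tet) = -4204 − (-2803) = -1401 cm⁻¹.

-1401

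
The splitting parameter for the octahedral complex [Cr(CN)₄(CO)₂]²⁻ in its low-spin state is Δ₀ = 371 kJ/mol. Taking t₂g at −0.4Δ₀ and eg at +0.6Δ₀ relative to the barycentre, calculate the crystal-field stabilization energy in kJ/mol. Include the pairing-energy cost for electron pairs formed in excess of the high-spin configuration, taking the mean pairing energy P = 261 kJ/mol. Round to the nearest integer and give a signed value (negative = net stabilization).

Ligand charges: 4×(-1) from CN⁻ and 2×(+0) from CO sum to -4; with overall charge -2, Cr is +2.
Group 6 minus oxidation state +2 gives a d⁴ configuration for Cr²⁺.
Electron filling gives t₂g⁴ eg⁰.
CFSE(orbital) = 4×(-0.4Δ₀) + 0×(0.6Δ₀) = -1.6Δ₀; with Δ₀ = 371 kJ/mol that is -594 kJ/mol.
Pairing penalty: 1 pair vs 0 in the high-spin reference → 1 extra × P = 261 kJ/mol.
Net CFSE = -594 + 261 = -333 kJ/mol.

-333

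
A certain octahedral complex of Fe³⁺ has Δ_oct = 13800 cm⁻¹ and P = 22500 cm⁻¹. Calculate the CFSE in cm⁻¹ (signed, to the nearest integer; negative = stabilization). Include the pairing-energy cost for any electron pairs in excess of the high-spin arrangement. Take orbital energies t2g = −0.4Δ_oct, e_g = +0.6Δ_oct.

0

Fe sits in group 8; removing 3 electrons leaves Fe³⁺ with 8 − 3 = 5 d electrons.
Since Δ_oct = 13800 cm⁻¹ < P = 22500 cm⁻¹, the complex adopts the high-spin configuration.
Configuration: t2g^3 e_g^2.
Orbital CFSE = 0.0Δ_oct = 0.0 × 13800 = 0 cm⁻¹.
High-spin has no excess pairs, so no pairing correction applies.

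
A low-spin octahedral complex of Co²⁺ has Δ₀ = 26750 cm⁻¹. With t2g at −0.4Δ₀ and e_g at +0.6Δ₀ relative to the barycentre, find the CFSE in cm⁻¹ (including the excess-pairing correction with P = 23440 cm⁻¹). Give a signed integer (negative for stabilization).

-24710

Group 9 minus oxidation state +2 gives a d⁷ configuration for Co²⁺.
Configuration: t2g^6 e_g^1.
CFSE(orbital) = 6×(-0.4Δ₀) + 1×(0.6Δ₀) = -1.8Δ₀; with Δ₀ = 26750 cm⁻¹ that is -48150 cm⁻¹.
High-spin d⁷ would be t2g^5 e_g^2 with 2 pairs; low-spin has 3, so 1 excess pair costs +1P = +23440 cm⁻¹.
Net CFSE = -48150 + 23440 = -24710 cm⁻¹.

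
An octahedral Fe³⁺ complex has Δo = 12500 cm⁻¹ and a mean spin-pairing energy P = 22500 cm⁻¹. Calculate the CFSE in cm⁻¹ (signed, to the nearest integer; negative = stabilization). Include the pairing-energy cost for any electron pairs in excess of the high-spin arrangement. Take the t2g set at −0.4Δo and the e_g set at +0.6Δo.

0

Fe³⁺: group 8, so d-count = 8 − 3 = 5.
Δo < P, so pairing is avoided: the ground state is high-spin.
Filling d⁵ accordingly: t2g^3 e_g^2.
Orbital CFSE = 0.0Δo = 0.0 × 12500 = 0 cm⁻¹.
High-spin has no excess pairs, so no pairing correction applies.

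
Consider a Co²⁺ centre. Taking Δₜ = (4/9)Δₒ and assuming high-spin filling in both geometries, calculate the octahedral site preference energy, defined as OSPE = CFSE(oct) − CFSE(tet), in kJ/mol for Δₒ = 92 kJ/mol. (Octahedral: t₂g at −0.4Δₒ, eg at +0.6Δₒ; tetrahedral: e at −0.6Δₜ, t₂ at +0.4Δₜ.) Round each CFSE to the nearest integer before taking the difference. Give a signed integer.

-25

Co sits in group 9; removing 2 electrons leaves Co²⁺ with 9 − 2 = 7 d electrons.
Octahedral (high-spin): t₂g⁵ eg², CFSE = 5(−0.4) + 2(+0.6) = -0.8Δₒ = -0.8 × 92 = -74 kJ/mol.
Tetrahedral e⁴ t₂³ gives -1.2Δₜ = -1.2 × (4/9) × 92 = -49 kJ/mol.
OSPE = CFSE(oct) − CFSE(tet) = -74 − (-49) = -25 kJ/mol.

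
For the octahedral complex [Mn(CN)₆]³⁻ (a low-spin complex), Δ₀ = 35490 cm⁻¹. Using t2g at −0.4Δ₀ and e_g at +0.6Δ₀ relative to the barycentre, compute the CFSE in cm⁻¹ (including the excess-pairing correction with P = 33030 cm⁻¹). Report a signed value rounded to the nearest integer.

Each CN⁻ contributes -1; 6 × (-1) = -6. With overall charge -3, Mn is in the +3 oxidation state.
Mn³⁺: group 7, so d-count = 7 − 3 = 4.
Electron filling gives t2g^4 e_g^0.
Orbital CFSE = 4(-0.4) + 0(0.6) = -1.6Δ₀ = -1.6 × 35490 = -56784 cm⁻¹.
Relative to high-spin t2g^3 e_g^1 (0 paired), the low-spin configuration has 1 additional pair, contributing +1 × 33030 = +33030 cm⁻¹.
Combining: -56784 + 33030 = -23754 cm⁻¹.

-23754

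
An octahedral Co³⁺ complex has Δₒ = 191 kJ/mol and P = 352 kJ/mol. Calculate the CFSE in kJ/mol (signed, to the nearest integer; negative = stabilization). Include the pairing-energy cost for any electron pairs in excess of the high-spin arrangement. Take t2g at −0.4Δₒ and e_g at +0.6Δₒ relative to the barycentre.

-76

Co is in group 9, so Co³⁺ is d⁶ (9 − 3 = 6).
Here Δₒ < P (191 < 352), so the high-spin state is favoured.
Filling d⁶ accordingly: t2g^4 e_g^2.
Orbital CFSE = -0.4Δₒ = -0.4 × 191 = -76 kJ/mol.
High-spin has no excess pairs, so no pairing correction applies.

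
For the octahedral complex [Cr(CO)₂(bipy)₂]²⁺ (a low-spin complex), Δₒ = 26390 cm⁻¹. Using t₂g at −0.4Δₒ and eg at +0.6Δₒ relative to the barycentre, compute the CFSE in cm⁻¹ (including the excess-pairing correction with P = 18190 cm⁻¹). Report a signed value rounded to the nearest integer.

Ligand charges: 2×(+0) from CO and 2×(+0) from bipy sum to +0; with overall charge +2, Cr is +2.
Cr sits in group 6; removing 2 electrons leaves Cr²⁺ with 6 − 2 = 4 d electrons.
Electron filling gives t₂g⁴ eg⁰.
Orbital CFSE = 4(-0.4) + 0(0.6) = -1.6Δₒ = -1.6 × 26390 = -42224 cm⁻¹.
High-spin d⁴ would be t₂g³ eg¹ with 0 pairs; low-spin has 1, so 1 excess pair costs +1P = +18190 cm⁻¹.
Overall CFSE = -42224 + 18190 = -24034 cm⁻¹.

-24034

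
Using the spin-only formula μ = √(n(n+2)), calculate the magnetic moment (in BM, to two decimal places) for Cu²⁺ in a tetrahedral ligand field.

1.73 BM

Group 11 minus oxidation state +2 gives a d⁹ configuration for Cu²⁺.
With tetrahedral geometry the complex is necessarily high-spin.
Configuration: e⁴ t₂⁵ → 1 unpaired electron.
μ(spin-only) = √[1(1+2)] = √3 ≈ 1.73 BM.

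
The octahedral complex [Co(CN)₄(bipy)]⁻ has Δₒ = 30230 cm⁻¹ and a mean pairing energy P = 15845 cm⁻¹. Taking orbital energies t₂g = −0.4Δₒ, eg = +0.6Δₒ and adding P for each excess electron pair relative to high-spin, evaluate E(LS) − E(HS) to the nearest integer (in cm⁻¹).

-28770

Ligand charges: 4×(-1) from CN⁻ and 1×(+0) from bipy sum to -4; with overall charge -1, Co is +3.
Co sits in group 9; removing 3 electrons leaves Co³⁺ with 9 − 3 = 6 d electrons.
High-spin: t₂g⁴ eg², CFSE = -0.4Δₒ = -12092 cm⁻¹.
Low-spin t₂g⁶ eg⁰ gives -2.4Δₒ = -72552 cm⁻¹, but forming 2 extra pairs costs 2P = 31690 cm⁻¹, so E(LS) = -72552 + 31690 = -40862 cm⁻¹.
E(LS) − E(HS) = -40862 − (-12092) = -28770 cm⁻¹.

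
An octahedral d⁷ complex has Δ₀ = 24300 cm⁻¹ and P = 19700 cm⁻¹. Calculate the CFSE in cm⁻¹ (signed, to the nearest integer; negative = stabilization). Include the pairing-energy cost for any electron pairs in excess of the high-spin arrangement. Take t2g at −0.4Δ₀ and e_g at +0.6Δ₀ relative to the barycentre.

Here Δ₀ > P (24300 > 19700), so the low-spin state is favoured.
Configuration: t2g^6 e_g^1.
Orbital CFSE = -1.8Δ₀ = -1.8 × 24300 = -43740 cm⁻¹.
Excess pairs vs high-spin: 3 − 2 = 1; pairing cost = +19700 cm⁻¹.
Net CFSE = -43740 + 19700 = -24040 cm⁻¹.

-24040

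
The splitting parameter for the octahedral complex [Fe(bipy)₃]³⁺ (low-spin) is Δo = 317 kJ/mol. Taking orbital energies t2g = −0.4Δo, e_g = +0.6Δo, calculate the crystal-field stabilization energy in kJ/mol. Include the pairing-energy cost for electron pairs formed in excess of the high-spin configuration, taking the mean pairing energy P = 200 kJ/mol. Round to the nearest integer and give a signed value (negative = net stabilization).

-234

bipy is neutral, so the +3 overall charge sits on Fe: oxidation state +3.
Fe³⁺: group 8, so d-count = 8 − 3 = 5.
Configuration: t2g^5 e_g^0.
Orbital CFSE = 5(-0.4) + 0(0.6) = -2.0Δo = -2.0 × 317 = -634 kJ/mol.
High-spin d⁵ would be t2g^3 e_g^2 with 0 pairs; low-spin has 2, so 2 excess pairs cost +2P = +400 kJ/mol.
Net CFSE = -634 + 400 = -234 kJ/mol.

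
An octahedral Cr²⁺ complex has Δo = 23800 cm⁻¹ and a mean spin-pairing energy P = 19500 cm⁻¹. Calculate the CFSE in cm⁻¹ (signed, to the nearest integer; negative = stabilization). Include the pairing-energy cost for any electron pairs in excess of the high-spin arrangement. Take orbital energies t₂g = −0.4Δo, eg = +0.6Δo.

-18580

Cr sits in group 6; removing 2 electrons leaves Cr²⁺ with 6 − 2 = 4 d electrons.
Since Δo = 23800 cm⁻¹ > P = 19500 cm⁻¹, the complex adopts the low-spin configuration.
Filling d⁴ accordingly: t₂g⁴ eg⁰.
Orbital CFSE = -1.6Δo = -1.6 × 23800 = -38080 cm⁻¹.
Excess pairs vs high-spin: 1 − 0 = 1; pairing cost = +19500 cm⁻¹.
Net CFSE = -38080 + 19500 = -18580 cm⁻¹.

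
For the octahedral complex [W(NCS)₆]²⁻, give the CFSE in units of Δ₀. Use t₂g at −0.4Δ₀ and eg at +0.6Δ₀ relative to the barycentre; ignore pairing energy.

Each NCS⁻ contributes -1; 6 × (-1) = -6. With overall charge -2, W is in the +4 oxidation state.
W⁴⁺: group 6, so d-count = 6 − 4 = 2.
For octahedral d² the high- and low-spin configurations coincide.
Configuration: t₂g² eg⁰.
CFSE = 2(-0.4Δ₀) + 0(0.6Δ₀) = -0.8Δ₀ + 0.0Δ₀ = -0.8Δ₀.

-0.8 Δ₀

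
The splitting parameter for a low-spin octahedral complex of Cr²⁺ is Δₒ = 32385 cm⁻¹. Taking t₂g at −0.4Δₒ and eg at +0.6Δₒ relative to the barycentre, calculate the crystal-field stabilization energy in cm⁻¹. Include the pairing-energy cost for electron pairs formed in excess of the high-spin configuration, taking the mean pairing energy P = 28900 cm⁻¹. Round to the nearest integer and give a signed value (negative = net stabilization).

-22916

Group 6 minus oxidation state +2 gives a d⁴ configuration for Cr²⁺.
Configuration: t₂g⁴ eg⁰.
CFSE(orbital) = 4×(-0.4Δₒ) + 0×(0.6Δₒ) = -1.6Δₒ; with Δₒ = 32385 cm⁻¹ that is -51816 cm⁻¹.
Relative to high-spin t₂g³ eg¹ (0 paired), the low-spin configuration has 1 additional pair, contributing +1 × 28900 = +28900 cm⁻¹.
Overall CFSE = -51816 + 28900 = -22916 cm⁻¹.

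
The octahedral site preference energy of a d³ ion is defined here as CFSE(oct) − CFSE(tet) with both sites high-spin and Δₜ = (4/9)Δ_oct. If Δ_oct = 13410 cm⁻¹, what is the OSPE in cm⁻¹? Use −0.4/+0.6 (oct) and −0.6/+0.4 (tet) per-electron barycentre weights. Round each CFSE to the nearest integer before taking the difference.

Octahedral high-spin t2g^3 e_g^0: CFSE = -1.2 × 13410 = -16092 cm⁻¹.
Tetrahedral e^2 t2^1 gives -0.8Δₜ = -0.8 × (4/9) × 13410 = -4768 cm⁻¹.
OSPE = -16092 − (-4768) = -11324 cm⁻¹.

-11324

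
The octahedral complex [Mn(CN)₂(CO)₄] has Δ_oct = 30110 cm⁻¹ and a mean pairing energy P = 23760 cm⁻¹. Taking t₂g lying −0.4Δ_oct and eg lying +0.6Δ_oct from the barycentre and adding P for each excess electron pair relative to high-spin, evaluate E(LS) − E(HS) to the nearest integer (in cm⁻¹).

-12700

Ligand charges: 2×(-1) from CN⁻ and 4×(+0) from CO sum to -2; with overall charge +0, Mn is +2.
Mn sits in group 7; removing 2 electrons leaves Mn²⁺ with 7 − 2 = 5 d electrons.
High-spin d⁵ fills as t₂g³ eg² with CFSE 3(−0.4) + 2(+0.6) = 0.0Δ_oct = 0 cm⁻¹.
Low-spin: t₂g⁵ eg⁰, orbital CFSE = -2.0Δ_oct = -60220 cm⁻¹; plus 2 excess pairs × P = +47520 cm⁻¹; total -12700 cm⁻¹.
E(LS) − E(HS) = -12700 − (0) = -12700 cm⁻¹.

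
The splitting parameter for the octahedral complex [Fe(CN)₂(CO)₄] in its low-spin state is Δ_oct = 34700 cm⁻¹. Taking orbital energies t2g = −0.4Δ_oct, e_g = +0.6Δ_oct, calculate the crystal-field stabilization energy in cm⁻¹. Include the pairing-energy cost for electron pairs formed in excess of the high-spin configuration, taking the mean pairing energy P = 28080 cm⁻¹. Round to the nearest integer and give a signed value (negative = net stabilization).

Ligand charges: 2×(-1) from CN⁻ and 4×(+0) from CO sum to -2; with overall charge +0, Fe is +2.
Group 8 minus oxidation state +2 gives a d⁶ configuration for Fe²⁺.
Electron filling gives t2g^6 e_g^0.
The orbital stabilization is -2.4Δ_oct = -2.4 × 34700 = -83280 cm⁻¹.
Relative to high-spin t2g^4 e_g^2 (1 paired), the low-spin configuration has 2 additional pairs, contributing +2 × 28080 = +56160 cm⁻¹.
Combining: -83280 + 56160 = -27120 cm⁻¹.

-27120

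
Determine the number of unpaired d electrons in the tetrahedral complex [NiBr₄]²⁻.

2

Each Br⁻ contributes -1; 4 × (-1) = -4. With overall charge -2, Ni is in the +2 oxidation state.
Ni sits in group 10; removing 2 electrons leaves Ni²⁺ with 10 − 2 = 8 d electrons.
Tetrahedral fields are weak (Δₜ ≈ 4/9 Δₒ), so electrons fill high-spin.
Configuration: e^4 t2^4, giving 2 unpaired electrons.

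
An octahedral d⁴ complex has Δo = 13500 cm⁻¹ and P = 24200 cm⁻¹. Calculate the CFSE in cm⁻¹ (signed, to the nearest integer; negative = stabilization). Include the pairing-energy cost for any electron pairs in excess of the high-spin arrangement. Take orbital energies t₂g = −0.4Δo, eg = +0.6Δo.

-8100

Here Δo < P (13500 < 24200), so the high-spin state is favoured.
That gives t₂g³ eg¹.
Orbital CFSE = -0.6Δo = -0.6 × 13500 = -8100 cm⁻¹.
High-spin has no excess pairs, so no pairing correction applies.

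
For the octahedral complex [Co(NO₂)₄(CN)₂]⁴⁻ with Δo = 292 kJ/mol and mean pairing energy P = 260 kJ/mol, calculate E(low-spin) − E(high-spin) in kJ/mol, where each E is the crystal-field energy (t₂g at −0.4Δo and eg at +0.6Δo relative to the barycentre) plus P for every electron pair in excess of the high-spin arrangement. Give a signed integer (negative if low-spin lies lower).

Ligand charges: 4×(-1) from NO₂⁻ and 2×(-1) from CN⁻ sum to -6; with overall charge -4, Co is +2.
Co is in group 9, so Co²⁺ is d⁷ (9 − 2 = 7).
High-spin d⁷ fills as t₂g⁵ eg² with CFSE 5(−0.4) + 2(+0.6) = -0.8Δo = -234 kJ/mol.
For low-spin the configuration is t₂g⁶ eg¹: orbital energy -1.8 × 292 = -526 kJ/mol, and 1 additional pair relative to high-spin adds 260 kJ/mol, giving -266 kJ/mol.
E(LS) − E(HS) = -266 − (-234) = -32 kJ/mol.

-32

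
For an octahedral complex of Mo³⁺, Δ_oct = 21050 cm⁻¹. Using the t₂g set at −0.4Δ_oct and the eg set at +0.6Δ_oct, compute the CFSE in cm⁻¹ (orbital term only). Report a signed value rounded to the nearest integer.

Mo³⁺: group 6, so d-count = 6 − 3 = 3.
Electron filling gives t₂g³ eg⁰.
CFSE(orbital) = 3×(-0.4Δ_oct) + 0×(0.6Δ_oct) = -1.2Δ_oct; with Δ_oct = 21050 cm⁻¹ that is -25260 cm⁻¹.

-25260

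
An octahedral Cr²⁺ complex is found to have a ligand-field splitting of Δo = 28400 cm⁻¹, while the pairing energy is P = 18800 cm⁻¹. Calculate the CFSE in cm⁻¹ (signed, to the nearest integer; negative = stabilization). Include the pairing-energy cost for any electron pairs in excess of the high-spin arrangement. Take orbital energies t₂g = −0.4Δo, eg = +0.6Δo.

-26640

Cr is in group 6, so Cr²⁺ is d⁴ (6 − 2 = 4).
Since Δo = 28400 cm⁻¹ > P = 18800 cm⁻¹, the complex adopts the low-spin configuration.
Configuration: t₂g⁴ eg⁰.
Orbital CFSE = -1.6Δo = -1.6 × 28400 = -45440 cm⁻¹.
Excess pairs vs high-spin: 1 − 0 = 1; pairing cost = +18800 cm⁻¹.
Net CFSE = -45440 + 18800 = -26640 cm⁻¹.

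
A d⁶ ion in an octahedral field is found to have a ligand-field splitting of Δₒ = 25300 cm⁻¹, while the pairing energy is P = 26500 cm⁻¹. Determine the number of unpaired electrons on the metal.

Δₒ < P, so pairing is avoided: the ground state is high-spin.
Filling d⁶ accordingly: t₂g⁴ eg².
Unpaired electrons: 4.

4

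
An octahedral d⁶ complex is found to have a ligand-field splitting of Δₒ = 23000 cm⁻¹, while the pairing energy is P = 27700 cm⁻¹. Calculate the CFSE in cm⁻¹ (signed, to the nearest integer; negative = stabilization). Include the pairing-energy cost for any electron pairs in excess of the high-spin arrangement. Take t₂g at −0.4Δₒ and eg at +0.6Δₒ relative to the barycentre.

-9200

Here Δₒ < P (23000 < 27700), so the high-spin state is favoured.
That gives t₂g⁴ eg².
Orbital CFSE = -0.4Δₒ = -0.4 × 23000 = -9200 cm⁻¹.
High-spin has no excess pairs, so no pairing correction applies.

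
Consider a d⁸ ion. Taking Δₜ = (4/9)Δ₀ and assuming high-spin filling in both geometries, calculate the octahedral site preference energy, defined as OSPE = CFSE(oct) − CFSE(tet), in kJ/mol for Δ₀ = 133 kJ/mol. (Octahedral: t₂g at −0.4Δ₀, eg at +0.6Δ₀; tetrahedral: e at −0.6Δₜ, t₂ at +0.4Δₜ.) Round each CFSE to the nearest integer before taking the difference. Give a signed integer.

Octahedral (high-spin): t₂g⁶ eg², CFSE = 6(−0.4) + 2(+0.6) = -1.2Δ₀ = -1.2 × 133 = -160 kJ/mol.
In a tetrahedral site the filling is e⁴ t₂⁴: CFSE(tet) = -0.8Δₜ = -0.8 × (4/9)(133) = -47 kJ/mol.
OSPE = CFSE(oct) − CFSE(tet) = -160 − (-47) = -113 kJ/mol.

-113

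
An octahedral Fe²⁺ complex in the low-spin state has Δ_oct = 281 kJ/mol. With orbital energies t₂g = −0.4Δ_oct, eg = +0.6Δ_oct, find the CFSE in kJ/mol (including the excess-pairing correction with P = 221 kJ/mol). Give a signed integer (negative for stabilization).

-232

Fe²⁺: group 8, so d-count = 8 − 2 = 6.
Electron filling gives t₂g⁶ eg⁰.
CFSE(orbital) = 6×(-0.4Δ_oct) + 0×(0.6Δ_oct) = -2.4Δ_oct; with Δ_oct = 281 kJ/mol that is -674 kJ/mol.
High-spin d⁶ would be t₂g⁴ eg² with 1 pair; low-spin has 3, so 2 excess pairs cost +2P = +442 kJ/mol.
Combining: -674 + 442 = -232 kJ/mol.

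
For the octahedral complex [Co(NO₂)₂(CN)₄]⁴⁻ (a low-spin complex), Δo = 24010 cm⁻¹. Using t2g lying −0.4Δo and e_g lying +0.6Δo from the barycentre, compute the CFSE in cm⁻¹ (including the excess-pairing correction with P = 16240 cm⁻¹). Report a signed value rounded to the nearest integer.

Ligand charges: 2×(-1) from NO₂⁻ and 4×(-1) from CN⁻ sum to -6; with overall charge -4, Co is +2.
Co sits in group 9; removing 2 electrons leaves Co²⁺ with 9 − 2 = 7 d electrons.
The d⁷ electrons fill as t2g^6 e_g^1.
The orbital stabilization is -1.8Δo = -1.8 × 24010 = -43218 cm⁻¹.
Pairing penalty: 3 pairs vs 2 in the high-spin reference → 1 extra × P = 16240 cm⁻¹.
Combining: -43218 + 16240 = -26978 cm⁻¹.

-26978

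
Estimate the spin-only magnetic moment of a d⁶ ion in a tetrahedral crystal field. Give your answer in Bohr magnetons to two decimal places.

4.90 Bohr magnetons

Tetrahedral splitting is small, so the complex is high-spin.
Configuration: e³ t₂³ → 4 unpaired electrons.
μ(spin-only) = √[4(4+2)] = √24 ≈ 4.90 Bohr magnetons.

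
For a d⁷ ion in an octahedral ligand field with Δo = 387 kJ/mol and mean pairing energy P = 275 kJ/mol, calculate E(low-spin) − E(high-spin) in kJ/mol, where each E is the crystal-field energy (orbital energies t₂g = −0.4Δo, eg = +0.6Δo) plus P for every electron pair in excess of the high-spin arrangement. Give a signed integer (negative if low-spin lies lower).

-112

High-spin: t₂g⁵ eg², CFSE = -0.8Δo = -310 kJ/mol.
Low-spin: t₂g⁶ eg¹, orbital CFSE = -1.8Δo = -697 kJ/mol; plus 1 excess pair × P = +275 kJ/mol; total -422 kJ/mol.
E(LS) − E(HS) = -422 − (-310) = -112 kJ/mol.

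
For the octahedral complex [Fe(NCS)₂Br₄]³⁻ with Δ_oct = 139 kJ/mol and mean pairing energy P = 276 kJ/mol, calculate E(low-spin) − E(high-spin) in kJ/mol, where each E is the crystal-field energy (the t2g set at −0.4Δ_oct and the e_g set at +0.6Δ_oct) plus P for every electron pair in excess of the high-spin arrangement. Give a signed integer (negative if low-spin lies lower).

274

Ligand charges: 2×(-1) from NCS⁻ and 4×(-1) from Br⁻ sum to -6; with overall charge -3, Fe is +3.
Fe³⁺: group 8, so d-count = 8 − 3 = 5.
In the high-spin limit (t2g^3 e_g^2) the orbital term is 0.0Δ_oct = 0 kJ/mol, with no excess pairing.
Low-spin: t2g^5 e_g^0, orbital CFSE = -2.0Δ_oct = -278 kJ/mol; plus 2 excess pairs × P = +552 kJ/mol; total 274 kJ/mol.
Thus E(LS) − E(HS) = 274 kJ/mol.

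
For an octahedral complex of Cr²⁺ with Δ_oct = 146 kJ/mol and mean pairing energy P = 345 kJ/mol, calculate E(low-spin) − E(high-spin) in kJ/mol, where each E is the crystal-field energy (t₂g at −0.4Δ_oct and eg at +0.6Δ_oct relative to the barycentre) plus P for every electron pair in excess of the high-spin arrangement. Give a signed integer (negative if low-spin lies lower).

199

Cr²⁺: group 6, so d-count = 6 − 2 = 4.
High-spin d⁴ fills as t₂g³ eg¹ with CFSE 3(−0.4) + 1(+0.6) = -0.6Δ_oct = -88 kJ/mol.
Low-spin t₂g⁴ eg⁰ gives -1.6Δ_oct = -234 kJ/mol, but forming 1 extra pair costs 1P = 345 kJ/mol, so E(LS) = -234 + 345 = 111 kJ/mol.
The difference is 111 − (-88) = 199 kJ/mol, so high-spin lies lower.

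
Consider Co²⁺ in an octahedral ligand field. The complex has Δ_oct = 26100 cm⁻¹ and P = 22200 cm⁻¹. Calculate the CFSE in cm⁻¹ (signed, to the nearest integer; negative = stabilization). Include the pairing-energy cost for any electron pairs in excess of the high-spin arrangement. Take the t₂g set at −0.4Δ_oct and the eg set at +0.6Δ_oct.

Co sits in group 9; removing 2 electrons leaves Co²⁺ with 9 − 2 = 7 d electrons.
Δ_oct > P, so pairing is preferred: the ground state is low-spin.
Configuration: t₂g⁶ eg¹.
Orbital CFSE = -1.8Δ_oct = -1.8 × 26100 = -46980 cm⁻¹.
Excess pairs vs high-spin: 3 − 2 = 1; pairing cost = +22200 cm⁻¹.
Net CFSE = -46980 + 22200 = -24780 cm⁻¹.

-24780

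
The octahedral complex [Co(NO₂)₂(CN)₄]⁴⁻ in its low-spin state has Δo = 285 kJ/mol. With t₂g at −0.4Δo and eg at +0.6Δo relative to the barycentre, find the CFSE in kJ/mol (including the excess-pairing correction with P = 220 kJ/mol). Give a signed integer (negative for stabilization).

Ligand charges: 2×(-1) from NO₂⁻ and 4×(-1) from CN⁻ sum to -6; with overall charge -4, Co is +2.
Co sits in group 9; removing 2 electrons leaves Co²⁺ with 9 − 2 = 7 d electrons.
Configuration: t₂g⁶ eg¹.
CFSE(orbital) = 6×(-0.4Δo) + 1×(0.6Δo) = -1.8Δo; with Δo = 285 kJ/mol that is -513 kJ/mol.
High-spin d⁷ would be t₂g⁵ eg² with 2 pairs; low-spin has 3, so 1 excess pair costs +1P = +220 kJ/mol.
Overall CFSE = -513 + 220 = -293 kJ/mol.

-293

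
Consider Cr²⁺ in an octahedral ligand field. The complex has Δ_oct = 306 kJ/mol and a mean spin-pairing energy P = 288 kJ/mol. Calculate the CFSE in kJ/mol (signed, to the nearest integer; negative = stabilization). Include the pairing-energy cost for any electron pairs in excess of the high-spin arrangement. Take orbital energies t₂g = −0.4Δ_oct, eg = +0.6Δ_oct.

Group 6 minus oxidation state +2 gives a d⁴ configuration for Cr²⁺.
Here Δ_oct > P (306 > 288), so the low-spin state is favoured.
That gives t₂g⁴ eg⁰.
Orbital CFSE = -1.6Δ_oct = -1.6 × 306 = -490 kJ/mol.
Excess pairs vs high-spin: 1 − 0 = 1; pairing cost = +288 kJ/mol.
Net CFSE = -490 + 288 = -202 kJ/mol.

-202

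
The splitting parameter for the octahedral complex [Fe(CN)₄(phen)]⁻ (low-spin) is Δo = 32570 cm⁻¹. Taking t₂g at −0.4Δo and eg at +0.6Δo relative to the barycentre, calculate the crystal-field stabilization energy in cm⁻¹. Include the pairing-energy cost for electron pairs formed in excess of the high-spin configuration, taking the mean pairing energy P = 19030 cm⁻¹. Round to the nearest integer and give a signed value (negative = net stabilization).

-27080

Ligand charges: 4×(-1) from CN⁻ and 1×(+0) from phen sum to -4; with overall charge -1, Fe is +3.
Fe is in group 8, so Fe³⁺ is d⁵ (8 − 3 = 5).
Configuration: t₂g⁵ eg⁰.
CFSE(orbital) = 5×(-0.4Δo) + 0×(0.6Δo) = -2.0Δo; with Δo = 32570 cm⁻¹ that is -65140 cm⁻¹.
High-spin d⁵ would be t₂g³ eg² with 0 pairs; low-spin has 2, so 2 excess pairs cost +2P = +38060 cm⁻¹.
Overall CFSE = -65140 + 38060 = -27080 cm⁻¹.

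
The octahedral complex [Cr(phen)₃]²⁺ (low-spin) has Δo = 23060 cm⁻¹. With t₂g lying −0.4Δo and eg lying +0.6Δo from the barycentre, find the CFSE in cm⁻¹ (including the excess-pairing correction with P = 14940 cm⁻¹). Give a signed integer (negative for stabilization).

-21956

phen is neutral, so the +2 overall charge sits on Cr: oxidation state +2.
Cr sits in group 6; removing 2 electrons leaves Cr²⁺ with 6 − 2 = 4 d electrons.
Electron filling gives t₂g⁴ eg⁰.
The orbital stabilization is -1.6Δo = -1.6 × 23060 = -36896 cm⁻¹.
Pairing penalty: 1 pair vs 0 in the high-spin reference → 1 extra × P = 14940 cm⁻¹.
Overall CFSE = -36896 + 14940 = -21956 cm⁻¹.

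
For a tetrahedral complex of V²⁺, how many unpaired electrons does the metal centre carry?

V²⁺: group 5, so d-count = 5 − 2 = 3.
Tetrahedral splitting is small, so the complex is high-spin.
Configuration: e² t₂¹, giving 3 unpaired electrons.

3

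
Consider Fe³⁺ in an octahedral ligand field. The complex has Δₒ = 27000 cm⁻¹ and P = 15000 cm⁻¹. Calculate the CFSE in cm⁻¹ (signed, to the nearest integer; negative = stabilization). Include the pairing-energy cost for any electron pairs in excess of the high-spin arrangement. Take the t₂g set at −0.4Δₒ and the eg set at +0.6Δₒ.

-24000

Fe is in group 8, so Fe³⁺ is d⁵ (8 − 3 = 5).
With Δₒ > P the complex is low-spin.
That gives t₂g⁵ eg⁰.
Orbital CFSE = -2.0Δₒ = -2.0 × 27000 = -54000 cm⁻¹.
Excess pairs vs high-spin: 2 − 0 = 2; pairing cost = +30000 cm⁻¹.
Net CFSE = -54000 + 30000 = -24000 cm⁻¹.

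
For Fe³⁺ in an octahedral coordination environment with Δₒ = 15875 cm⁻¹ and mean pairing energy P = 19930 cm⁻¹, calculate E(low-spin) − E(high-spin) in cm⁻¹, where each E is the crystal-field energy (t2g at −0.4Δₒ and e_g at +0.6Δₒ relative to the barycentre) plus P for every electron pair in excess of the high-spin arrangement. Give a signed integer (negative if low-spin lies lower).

Group 8 minus oxidation state +3 gives a d⁵ configuration for Fe³⁺.
High-spin d⁵ fills as t2g^3 e_g^2 with CFSE 3(−0.4) + 2(+0.6) = 0.0Δₒ = 0 cm⁻¹.
For low-spin the configuration is t2g^5 e_g^0: orbital energy -2.0 × 15875 = -31750 cm⁻¹, and 2 additional pairs relative to high-spin add 39860 cm⁻¹, giving 8110 cm⁻¹.
The difference is 8110 − (0) = 8110 cm⁻¹, so high-spin lies lower.

8110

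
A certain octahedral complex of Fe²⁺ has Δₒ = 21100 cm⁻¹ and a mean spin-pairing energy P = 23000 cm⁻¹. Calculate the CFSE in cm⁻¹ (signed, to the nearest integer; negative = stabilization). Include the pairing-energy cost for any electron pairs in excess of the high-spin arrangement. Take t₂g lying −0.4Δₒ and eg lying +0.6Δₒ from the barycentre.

-8440

Group 8 minus oxidation state +2 gives a d⁶ configuration for Fe²⁺.
Here Δₒ < P (21100 < 23000), so the high-spin state is favoured.
Filling d⁶ accordingly: t₂g⁴ eg².
Orbital CFSE = -0.4Δₒ = -0.4 × 21100 = -8440 cm⁻¹.
High-spin has no excess pairs, so no pairing correction applies.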